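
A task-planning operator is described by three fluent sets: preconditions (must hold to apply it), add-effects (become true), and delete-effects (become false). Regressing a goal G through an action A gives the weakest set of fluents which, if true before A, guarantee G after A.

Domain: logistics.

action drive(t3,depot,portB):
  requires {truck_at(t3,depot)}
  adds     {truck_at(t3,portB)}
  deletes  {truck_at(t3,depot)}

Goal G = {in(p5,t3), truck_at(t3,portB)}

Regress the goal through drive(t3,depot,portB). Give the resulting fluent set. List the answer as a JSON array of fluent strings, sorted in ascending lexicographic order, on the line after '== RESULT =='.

Compute (G \ add) ∪ pre:
  G ∩ del = {}  (empty — regression defined)
  G \ add = {in(p5,t3), truck_at(t3,portB)} \ {truck_at(t3,portB)} = {in(p5,t3)}
  ∪ pre   = {in(p5,t3)} ∪ {truck_at(t3,depot)}
          = {in(p5,t3), truck_at(t3,depot)}

== RESULT ==
["in(p5,t3)", "truck_at(t3,depot)"]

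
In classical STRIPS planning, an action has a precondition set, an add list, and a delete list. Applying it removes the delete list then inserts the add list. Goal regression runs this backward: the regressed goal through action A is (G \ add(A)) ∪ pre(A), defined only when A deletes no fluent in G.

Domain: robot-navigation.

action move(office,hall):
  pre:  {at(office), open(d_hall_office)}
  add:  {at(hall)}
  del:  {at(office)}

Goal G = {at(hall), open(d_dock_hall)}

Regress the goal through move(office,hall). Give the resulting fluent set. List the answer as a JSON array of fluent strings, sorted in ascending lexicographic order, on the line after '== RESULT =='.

Regress:
  G ∩ del = {}  (empty — regression defined)
  G \ add = {at(hall), open(d_dock_hall)} \ {at(hall)} = {open(d_dock_hall)}
  ∪ pre   = {open(d_dock_hall)} ∪ {at(office), open(d_hall_office)}
          = {at(office), open(d_dock_hall), open(d_hall_office)}

== RESULT ==
["at(office)", "open(d_dock_hall)", "open(d_hall_office)"]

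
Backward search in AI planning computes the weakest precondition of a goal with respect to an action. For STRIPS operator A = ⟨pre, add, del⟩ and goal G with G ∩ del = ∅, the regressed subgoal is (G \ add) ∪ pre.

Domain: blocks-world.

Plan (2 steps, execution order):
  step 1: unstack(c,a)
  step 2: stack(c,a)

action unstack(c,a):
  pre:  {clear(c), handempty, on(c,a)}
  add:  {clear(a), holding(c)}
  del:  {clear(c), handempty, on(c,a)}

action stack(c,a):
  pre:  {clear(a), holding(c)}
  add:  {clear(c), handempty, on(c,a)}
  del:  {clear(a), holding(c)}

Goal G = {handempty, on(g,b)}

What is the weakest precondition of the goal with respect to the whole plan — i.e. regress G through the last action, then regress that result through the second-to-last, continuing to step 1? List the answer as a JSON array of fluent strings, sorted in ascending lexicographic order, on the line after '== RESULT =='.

Regress step by step:
  through step 2 (stack(c,a)): drop {handempty}, keep {on(g,b)}, require {clear(a), holding(c)}
    → {clear(a), holding(c), on(g,b)}
  through step 1 (unstack(c,a)): drop {clear(a), holding(c)}, keep {on(g,b)}, require {clear(c), handempty, on(c,a)}
    → {clear(c), handempty, on(c,a), on(g,b)}

== RESULT ==
["clear(c)", "handempty", "on(c,a)", "on(g,b)"]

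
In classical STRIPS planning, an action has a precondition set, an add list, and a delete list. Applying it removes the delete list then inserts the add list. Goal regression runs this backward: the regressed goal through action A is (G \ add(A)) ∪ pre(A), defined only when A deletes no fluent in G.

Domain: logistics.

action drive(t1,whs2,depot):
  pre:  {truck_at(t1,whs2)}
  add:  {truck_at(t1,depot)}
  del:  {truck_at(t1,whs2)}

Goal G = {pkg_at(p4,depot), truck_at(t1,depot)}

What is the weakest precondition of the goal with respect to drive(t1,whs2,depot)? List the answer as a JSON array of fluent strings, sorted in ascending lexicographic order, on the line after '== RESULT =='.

Compute (G \ add) ∪ pre:
  G ∩ del = {}  (empty — regression defined)
  G \ add = {pkg_at(p4,depot), truck_at(t1,depot)} \ {truck_at(t1,depot)} = {pkg_at(p4,depot)}
  ∪ pre   = {pkg_at(p4,depot)} ∪ {truck_at(t1,whs2)}
          = {pkg_at(p4,depot), truck_at(t1,whs2)}

== RESULT ==
["pkg_at(p4,depot)", "truck_at(t1,whs2)"]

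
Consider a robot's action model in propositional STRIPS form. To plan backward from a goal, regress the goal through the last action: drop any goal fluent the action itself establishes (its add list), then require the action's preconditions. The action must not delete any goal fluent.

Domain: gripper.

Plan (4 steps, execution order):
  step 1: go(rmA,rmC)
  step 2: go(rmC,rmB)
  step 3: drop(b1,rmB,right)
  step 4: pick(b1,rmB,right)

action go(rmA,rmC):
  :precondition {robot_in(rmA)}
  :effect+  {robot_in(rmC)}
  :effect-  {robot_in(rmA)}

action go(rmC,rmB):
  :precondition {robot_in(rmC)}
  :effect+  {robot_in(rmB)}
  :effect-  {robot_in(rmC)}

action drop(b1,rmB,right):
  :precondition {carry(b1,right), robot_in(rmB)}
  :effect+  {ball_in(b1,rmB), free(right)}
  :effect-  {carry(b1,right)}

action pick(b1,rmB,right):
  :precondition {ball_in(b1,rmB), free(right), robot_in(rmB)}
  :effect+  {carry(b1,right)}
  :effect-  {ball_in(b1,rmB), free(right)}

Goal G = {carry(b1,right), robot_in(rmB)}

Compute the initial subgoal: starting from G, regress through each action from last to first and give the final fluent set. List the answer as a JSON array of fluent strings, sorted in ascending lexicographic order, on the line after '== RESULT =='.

Work backward from the goal:
  through step 4 (pick(b1,rmB,right)): drop {carry(b1,right)}, keep {robot_in(rmB)}, require {ball_in(b1,rmB), free(right), robot_in(rmB)}
    → {ball_in(b1,rmB), free(right), robot_in(rmB)}
  through step 3 (drop(b1,rmB,right)): drop {ball_in(b1,rmB), free(right)}, keep {robot_in(rmB)}, require {carry(b1,right), robot_in(rmB)}
    → {carry(b1,right), robot_in(rmB)}
  through step 2 (go(rmC,rmB)): drop {robot_in(rmB)}, keep {carry(b1,right)}, require {robot_in(rmC)}
    → {carry(b1,right), robot_in(rmC)}
  through step 1 (go(rmA,rmC)): drop {robot_in(rmC)}, keep {carry(b1,right)}, require {robot_in(rmA)}
    → {carry(b1,right), robot_in(rmA)}

== RESULT ==
["carry(b1,right)", "robot_in(rmA)"]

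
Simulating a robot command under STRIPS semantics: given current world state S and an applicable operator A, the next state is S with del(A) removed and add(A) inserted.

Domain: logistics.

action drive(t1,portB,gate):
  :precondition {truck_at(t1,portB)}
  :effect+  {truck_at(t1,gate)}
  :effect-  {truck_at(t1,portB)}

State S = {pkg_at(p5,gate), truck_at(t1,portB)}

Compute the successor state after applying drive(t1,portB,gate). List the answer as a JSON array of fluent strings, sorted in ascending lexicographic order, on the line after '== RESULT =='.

Compute (S \ del) ∪ add:
  pre ⊆ S: {truck_at(t1,portB)} ⊆ S  — applicable
  S \ del = {pkg_at(p5,gate)}
  ∪ add   = {pkg_at(p5,gate), truck_at(t1,gate)}

== RESULT ==
["pkg_at(p5,gate)", "truck_at(t1,gate)"]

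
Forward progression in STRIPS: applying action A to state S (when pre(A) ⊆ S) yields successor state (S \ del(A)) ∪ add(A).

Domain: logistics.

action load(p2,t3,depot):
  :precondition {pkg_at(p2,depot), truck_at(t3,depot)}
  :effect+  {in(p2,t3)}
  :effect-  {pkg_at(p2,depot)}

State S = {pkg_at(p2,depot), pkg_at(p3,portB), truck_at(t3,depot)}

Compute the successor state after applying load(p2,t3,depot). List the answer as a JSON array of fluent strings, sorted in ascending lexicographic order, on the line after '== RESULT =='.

Compute (S \ del) ∪ add:
  pre ⊆ S: {pkg_at(p2,depot), truck_at(t3,depot)} ⊆ S  — applicable
  S \ del = {pkg_at(p3,portB), truck_at(t3,depot)}
  ∪ add   = {in(p2,t3), pkg_at(p3,portB), truck_at(t3,depot)}

== RESULT ==
["in(p2,t3)", "pkg_at(p3,portB)", "truck_at(t3,depot)"]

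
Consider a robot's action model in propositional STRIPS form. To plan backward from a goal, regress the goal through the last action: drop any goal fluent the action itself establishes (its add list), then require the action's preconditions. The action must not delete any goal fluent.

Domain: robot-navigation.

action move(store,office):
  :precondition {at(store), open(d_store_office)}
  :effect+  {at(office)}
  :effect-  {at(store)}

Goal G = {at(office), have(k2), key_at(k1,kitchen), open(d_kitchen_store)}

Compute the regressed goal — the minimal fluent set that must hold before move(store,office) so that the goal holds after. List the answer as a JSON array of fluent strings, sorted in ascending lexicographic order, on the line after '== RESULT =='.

Compute (G \ add) ∪ pre:
  G ∩ del = {}  (empty — regression defined)
  G \ add = {at(office), have(k2), key_at(k1,kitchen), open(d_kitchen_store)} \ {at(office)} = {have(k2), key_at(k1,kitchen), open(d_kitchen_store)}
  ∪ pre   = {have(k2), key_at(k1,kitchen), open(d_kitchen_store)} ∪ {at(store), open(d_store_office)}
          = {at(store), have(k2), key_at(k1,kitchen), open(d_kitchen_store), open(d_store_office)}

== RESULT ==
["at(store)", "have(k2)", "key_at(k1,kitchen)", "open(d_kitchen_store)", "open(d_store_office)"]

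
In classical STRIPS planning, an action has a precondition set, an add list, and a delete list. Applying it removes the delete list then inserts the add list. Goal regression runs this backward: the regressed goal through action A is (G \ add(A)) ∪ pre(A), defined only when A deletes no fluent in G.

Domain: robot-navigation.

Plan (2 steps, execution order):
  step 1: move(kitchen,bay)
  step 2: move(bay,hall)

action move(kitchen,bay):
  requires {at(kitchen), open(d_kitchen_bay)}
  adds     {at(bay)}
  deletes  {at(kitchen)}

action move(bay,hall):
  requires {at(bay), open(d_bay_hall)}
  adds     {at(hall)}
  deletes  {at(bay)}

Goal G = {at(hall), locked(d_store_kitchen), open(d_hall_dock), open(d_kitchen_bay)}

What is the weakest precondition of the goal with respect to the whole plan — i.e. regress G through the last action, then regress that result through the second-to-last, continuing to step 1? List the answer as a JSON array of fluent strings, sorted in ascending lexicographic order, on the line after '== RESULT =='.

Work backward from the goal:
  through step 2 (move(bay,hall)): drop {at(hall)}, keep {locked(d_store_kitchen), open(d_hall_dock), open(d_kitchen_bay)}, require {at(bay), open(d_bay_hall)}
    → {at(bay), locked(d_store_kitchen), open(d_bay_hall), open(d_hall_dock), open(d_kitchen_bay)}
  through step 1 (move(kitchen,bay)): drop {at(bay)}, keep {locked(d_store_kitchen), open(d_bay_hall), open(d_hall_dock), open(d_kitchen_bay)}, require {at(kitchen), open(d_kitchen_bay)}
    → {at(kitchen), locked(d_store_kitchen), open(d_bay_hall), open(d_hall_dock), open(d_kitchen_bay)}

== RESULT ==
["at(kitchen)", "locked(d_store_kitchen)", "open(d_bay_hall)", "open(d_hall_dock)", "open(d_kitchen_bay)"]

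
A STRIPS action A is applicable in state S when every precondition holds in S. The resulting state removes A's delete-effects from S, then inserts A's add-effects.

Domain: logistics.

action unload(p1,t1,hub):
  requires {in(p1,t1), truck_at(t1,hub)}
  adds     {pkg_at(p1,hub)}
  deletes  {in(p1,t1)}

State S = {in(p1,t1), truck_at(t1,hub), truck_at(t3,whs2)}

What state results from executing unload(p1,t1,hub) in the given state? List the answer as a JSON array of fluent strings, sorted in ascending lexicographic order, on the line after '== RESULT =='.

Progress:
  pre ⊆ S: {in(p1,t1), truck_at(t1,hub)} ⊆ S  — applicable
  S \ del = {truck_at(t1,hub), truck_at(t3,whs2)}
  ∪ add   = {pkg_at(p1,hub), truck_at(t1,hub), truck_at(t3,whs2)}

== RESULT ==
["pkg_at(p1,hub)", "truck_at(t1,hub)", "truck_at(t3,whs2)"]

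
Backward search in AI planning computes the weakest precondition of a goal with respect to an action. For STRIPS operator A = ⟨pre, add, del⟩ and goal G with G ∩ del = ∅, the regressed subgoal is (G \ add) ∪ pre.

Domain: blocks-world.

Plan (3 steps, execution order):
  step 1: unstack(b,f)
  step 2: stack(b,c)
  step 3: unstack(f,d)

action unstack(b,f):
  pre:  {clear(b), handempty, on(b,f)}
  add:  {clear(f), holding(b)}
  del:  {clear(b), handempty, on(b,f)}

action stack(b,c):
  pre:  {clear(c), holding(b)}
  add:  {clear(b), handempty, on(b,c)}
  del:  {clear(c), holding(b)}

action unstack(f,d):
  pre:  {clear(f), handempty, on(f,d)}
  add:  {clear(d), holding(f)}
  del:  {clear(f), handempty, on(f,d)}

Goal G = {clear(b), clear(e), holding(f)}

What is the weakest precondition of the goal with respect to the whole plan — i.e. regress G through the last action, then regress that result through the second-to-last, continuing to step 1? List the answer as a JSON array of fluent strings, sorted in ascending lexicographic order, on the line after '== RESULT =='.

Work backward from the goal:
  through step 3 (unstack(f,d)): drop {holding(f)}, keep {clear(b), clear(e)}, require {clear(f), handempty, on(f,d)}
    → {clear(b), clear(e), clear(f), handempty, on(f,d)}
  through step 2 (stack(b,c)): drop {clear(b), handempty}, keep {clear(e), clear(f), on(f,d)}, require {clear(c), holding(b)}
    → {clear(c), clear(e), clear(f), holding(b), on(f,d)}
  through step 1 (unstack(b,f)): drop {clear(f), holding(b)}, keep {clear(c), clear(e), on(f,d)}, require {clear(b), handempty, on(b,f)}
    → {clear(b), clear(c), clear(e), handempty, on(b,f), on(f,d)}

== RESULT ==
["clear(b)", "clear(c)", "clear(e)", "handempty", "on(b,f)", "on(f,d)"]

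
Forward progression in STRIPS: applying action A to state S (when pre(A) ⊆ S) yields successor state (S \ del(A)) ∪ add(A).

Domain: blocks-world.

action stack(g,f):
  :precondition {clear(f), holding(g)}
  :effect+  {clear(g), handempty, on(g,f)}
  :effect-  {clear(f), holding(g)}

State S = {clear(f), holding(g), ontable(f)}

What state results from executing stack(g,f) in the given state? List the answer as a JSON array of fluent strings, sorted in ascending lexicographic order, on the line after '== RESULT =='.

Compute (S \ del) ∪ add:
  pre ⊆ S: {clear(f), holding(g)} ⊆ S  — applicable
  S \ del = {ontable(f)}
  ∪ add   = {clear(g), handempty, on(g,f), ontable(f)}

== RESULT ==
["clear(g)", "handempty", "on(g,f)", "ontable(f)"]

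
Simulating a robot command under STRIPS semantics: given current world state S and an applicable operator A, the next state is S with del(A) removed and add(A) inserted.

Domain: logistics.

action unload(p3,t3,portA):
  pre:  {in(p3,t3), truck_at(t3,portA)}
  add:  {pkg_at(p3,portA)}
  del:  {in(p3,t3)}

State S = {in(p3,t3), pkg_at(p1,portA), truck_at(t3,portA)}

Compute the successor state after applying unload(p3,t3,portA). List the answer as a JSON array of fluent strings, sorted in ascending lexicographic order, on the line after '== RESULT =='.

Compute (S \ del) ∪ add:
  pre ⊆ S: {in(p3,t3), truck_at(t3,portA)} ⊆ S  — applicable
  S \ del = {pkg_at(p1,portA), truck_at(t3,portA)}
  ∪ add   = {pkg_at(p1,portA), pkg_at(p3,portA), truck_at(t3,portA)}

== RESULT ==
["pkg_at(p1,portA)", "pkg_at(p3,portA)", "truck_at(t3,portA)"]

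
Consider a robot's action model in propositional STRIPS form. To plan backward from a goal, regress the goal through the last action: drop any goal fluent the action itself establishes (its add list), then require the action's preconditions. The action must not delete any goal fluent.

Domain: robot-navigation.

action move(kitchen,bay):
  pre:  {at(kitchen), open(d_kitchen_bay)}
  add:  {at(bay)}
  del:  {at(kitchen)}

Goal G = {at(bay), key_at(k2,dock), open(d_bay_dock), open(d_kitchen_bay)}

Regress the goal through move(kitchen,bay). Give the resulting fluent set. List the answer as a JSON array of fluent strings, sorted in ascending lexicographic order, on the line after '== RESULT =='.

Regress:
  G ∩ del = {}  (empty — regression defined)
  G \ add = {at(bay), key_at(k2,dock), open(d_bay_dock), open(d_kitchen_bay)} \ {at(bay)} = {key_at(k2,dock), open(d_bay_dock), open(d_kitchen_bay)}
  ∪ pre   = {key_at(k2,dock), open(d_bay_dock), open(d_kitchen_bay)} ∪ {at(kitchen), open(d_kitchen_bay)}
          = {at(kitchen), key_at(k2,dock), open(d_bay_dock), open(d_kitchen_bay)}

== RESULT ==
["at(kitchen)", "key_at(k2,dock)", "open(d_bay_dock)", "open(d_kitchen_bay)"]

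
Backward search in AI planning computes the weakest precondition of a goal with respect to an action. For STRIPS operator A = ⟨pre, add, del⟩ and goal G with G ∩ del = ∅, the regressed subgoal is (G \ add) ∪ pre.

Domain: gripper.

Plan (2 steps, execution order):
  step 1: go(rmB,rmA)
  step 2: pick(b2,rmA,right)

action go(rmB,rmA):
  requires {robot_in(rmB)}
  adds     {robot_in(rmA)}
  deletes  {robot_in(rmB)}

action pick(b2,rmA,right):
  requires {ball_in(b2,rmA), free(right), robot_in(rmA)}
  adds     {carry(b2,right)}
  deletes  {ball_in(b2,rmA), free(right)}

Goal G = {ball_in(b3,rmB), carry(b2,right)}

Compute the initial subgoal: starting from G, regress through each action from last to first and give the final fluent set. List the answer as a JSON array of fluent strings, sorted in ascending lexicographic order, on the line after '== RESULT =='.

Regress step by step:
  through step 2 (pick(b2,rmA,right)): drop {carry(b2,right)}, keep {ball_in(b3,rmB)}, require {ball_in(b2,rmA), free(right), robot_in(rmA)}
    → {ball_in(b2,rmA), ball_in(b3,rmB), free(right), robot_in(rmA)}
  through step 1 (go(rmB,rmA)): drop {robot_in(rmA)}, keep {ball_in(b2,rmA), ball_in(b3,rmB), free(right)}, require {robot_in(rmB)}
    → {ball_in(b2,rmA), ball_in(b3,rmB), free(right), robot_in(rmB)}

== RESULT ==
["ball_in(b2,rmA)", "ball_in(b3,rmB)", "free(right)", "robot_in(rmB)"]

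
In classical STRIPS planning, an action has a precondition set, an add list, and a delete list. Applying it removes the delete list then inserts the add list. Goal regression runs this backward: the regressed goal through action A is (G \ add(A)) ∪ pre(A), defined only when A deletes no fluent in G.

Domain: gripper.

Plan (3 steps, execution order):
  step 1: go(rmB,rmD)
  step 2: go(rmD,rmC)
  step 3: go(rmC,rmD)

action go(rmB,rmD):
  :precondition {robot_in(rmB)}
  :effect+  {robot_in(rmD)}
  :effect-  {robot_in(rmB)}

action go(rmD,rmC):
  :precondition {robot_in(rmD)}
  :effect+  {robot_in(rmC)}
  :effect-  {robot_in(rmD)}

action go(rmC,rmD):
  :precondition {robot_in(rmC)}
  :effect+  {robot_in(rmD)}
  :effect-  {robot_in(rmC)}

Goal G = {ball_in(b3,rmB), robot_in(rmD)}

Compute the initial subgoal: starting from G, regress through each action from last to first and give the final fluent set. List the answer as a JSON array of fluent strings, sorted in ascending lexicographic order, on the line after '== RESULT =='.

Regress step by step:
  through step 3 (go(rmC,rmD)): drop {robot_in(rmD)}, keep {ball_in(b3,rmB)}, require {robot_in(rmC)}
    → {ball_in(b3,rmB), robot_in(rmC)}
  through step 2 (go(rmD,rmC)): drop {robot_in(rmC)}, keep {ball_in(b3,rmB)}, require {robot_in(rmD)}
    → {ball_in(b3,rmB), robot_in(rmD)}
  through step 1 (go(rmB,rmD)): drop {robot_in(rmD)}, keep {ball_in(b3,rmB)}, require {robot_in(rmB)}
    → {ball_in(b3,rmB), robot_in(rmB)}

== RESULT ==
["ball_in(b3,rmB)", "robot_in(rmB)"]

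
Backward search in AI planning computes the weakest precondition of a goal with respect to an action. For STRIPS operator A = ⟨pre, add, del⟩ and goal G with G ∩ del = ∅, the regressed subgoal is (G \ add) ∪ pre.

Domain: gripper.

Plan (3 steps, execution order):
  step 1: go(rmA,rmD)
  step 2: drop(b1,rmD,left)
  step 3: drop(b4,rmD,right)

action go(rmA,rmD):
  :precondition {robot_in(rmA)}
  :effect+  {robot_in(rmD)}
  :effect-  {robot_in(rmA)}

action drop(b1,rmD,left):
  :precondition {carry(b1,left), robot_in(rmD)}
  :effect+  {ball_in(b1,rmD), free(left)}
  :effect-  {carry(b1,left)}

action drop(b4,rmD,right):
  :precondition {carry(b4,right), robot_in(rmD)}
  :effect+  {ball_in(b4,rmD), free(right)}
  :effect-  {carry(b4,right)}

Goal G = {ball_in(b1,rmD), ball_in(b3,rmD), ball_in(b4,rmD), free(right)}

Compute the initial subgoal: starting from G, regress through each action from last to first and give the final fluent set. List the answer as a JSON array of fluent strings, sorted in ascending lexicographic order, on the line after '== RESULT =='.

Work backward from the goal:
  through step 3 (drop(b4,rmD,right)): drop {ball_in(b4,rmD), free(right)}, keep {ball_in(b1,rmD), ball_in(b3,rmD)}, require {carry(b4,right), robot_in(rmD)}
    → {ball_in(b1,rmD), ball_in(b3,rmD), carry(b4,right), robot_in(rmD)}
  through step 2 (drop(b1,rmD,left)): drop {ball_in(b1,rmD)}, keep {ball_in(b3,rmD), carry(b4,right), robot_in(rmD)}, require {carry(b1,left), robot_in(rmD)}
    → {ball_in(b3,rmD), carry(b1,left), carry(b4,right), robot_in(rmD)}
  through step 1 (go(rmA,rmD)): drop {robot_in(rmD)}, keep {ball_in(b3,rmD), carry(b1,left), carry(b4,right)}, require {robot_in(rmA)}
    → {ball_in(b3,rmD), carry(b1,left), carry(b4,right), robot_in(rmA)}

== RESULT ==
["ball_in(b3,rmD)", "carry(b1,left)", "carry(b4,right)", "robot_in(rmA)"]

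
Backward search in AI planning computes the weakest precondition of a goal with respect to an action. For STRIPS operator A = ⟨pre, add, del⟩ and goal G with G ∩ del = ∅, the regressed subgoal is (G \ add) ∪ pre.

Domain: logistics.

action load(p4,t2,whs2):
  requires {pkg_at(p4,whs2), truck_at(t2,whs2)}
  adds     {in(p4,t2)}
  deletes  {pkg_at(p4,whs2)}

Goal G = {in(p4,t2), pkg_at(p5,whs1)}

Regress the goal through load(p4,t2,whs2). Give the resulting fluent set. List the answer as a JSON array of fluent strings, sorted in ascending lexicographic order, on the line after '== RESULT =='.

Compute (G \ add) ∪ pre:
  G ∩ del = {}  (empty — regression defined)
  G \ add = {in(p4,t2), pkg_at(p5,whs1)} \ {in(p4,t2)} = {pkg_at(p5,whs1)}
  ∪ pre   = {pkg_at(p5,whs1)} ∪ {pkg_at(p4,whs2), truck_at(t2,whs2)}
          = {pkg_at(p4,whs2), pkg_at(p5,whs1), truck_at(t2,whs2)}

== RESULT ==
["pkg_at(p4,whs2)", "pkg_at(p5,whs1)", "truck_at(t2,whs2)"]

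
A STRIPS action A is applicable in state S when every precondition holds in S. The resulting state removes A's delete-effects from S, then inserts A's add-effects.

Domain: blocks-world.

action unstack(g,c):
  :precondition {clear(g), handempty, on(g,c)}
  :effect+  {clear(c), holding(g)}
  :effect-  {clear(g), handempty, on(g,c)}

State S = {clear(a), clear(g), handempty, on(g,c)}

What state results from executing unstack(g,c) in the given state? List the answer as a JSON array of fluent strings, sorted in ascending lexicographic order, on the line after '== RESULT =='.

Compute (S \ del) ∪ add:
  pre ⊆ S: {clear(g), handempty, on(g,c)} ⊆ S  — applicable
  S \ del = {clear(a)}
  ∪ add   = {clear(a), clear(c), holding(g)}

== RESULT ==
["clear(a)", "clear(c)", "holding(g)"]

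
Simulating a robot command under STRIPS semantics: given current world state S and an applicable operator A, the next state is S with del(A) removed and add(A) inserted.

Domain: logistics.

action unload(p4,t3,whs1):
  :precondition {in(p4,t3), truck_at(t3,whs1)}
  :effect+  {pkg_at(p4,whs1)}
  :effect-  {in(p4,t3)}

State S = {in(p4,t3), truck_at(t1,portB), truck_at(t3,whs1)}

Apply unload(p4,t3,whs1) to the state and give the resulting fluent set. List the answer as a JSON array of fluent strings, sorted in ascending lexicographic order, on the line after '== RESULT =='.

Compute (S \ del) ∪ add:
  pre ⊆ S: {in(p4,t3), truck_at(t3,whs1)} ⊆ S  — applicable
  S \ del = {truck_at(t1,portB), truck_at(t3,whs1)}
  ∪ add   = {pkg_at(p4,whs1), truck_at(t1,portB), truck_at(t3,whs1)}

== RESULT ==
["pkg_at(p4,whs1)", "truck_at(t1,portB)", "truck_at(t3,whs1)"]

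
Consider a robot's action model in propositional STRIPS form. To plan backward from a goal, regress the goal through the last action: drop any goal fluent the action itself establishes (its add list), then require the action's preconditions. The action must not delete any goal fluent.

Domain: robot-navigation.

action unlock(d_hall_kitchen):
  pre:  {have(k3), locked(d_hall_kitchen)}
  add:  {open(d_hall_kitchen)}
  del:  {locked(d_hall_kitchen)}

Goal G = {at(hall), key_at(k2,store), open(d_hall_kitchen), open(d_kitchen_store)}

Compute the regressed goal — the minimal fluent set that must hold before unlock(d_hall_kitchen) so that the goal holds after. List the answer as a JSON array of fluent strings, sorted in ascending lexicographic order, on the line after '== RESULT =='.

Compute (G \ add) ∪ pre:
  G ∩ del = {}  (empty — regression defined)
  G \ add = {at(hall), key_at(k2,store), open(d_hall_kitchen), open(d_kitchen_store)} \ {open(d_hall_kitchen)} = {at(hall), key_at(k2,store), open(d_kitchen_store)}
  ∪ pre   = {at(hall), key_at(k2,store), open(d_kitchen_store)} ∪ {have(k3), locked(d_hall_kitchen)}
          = {at(hall), have(k3), key_at(k2,store), locked(d_hall_kitchen), open(d_kitchen_store)}

== RESULT ==
["at(hall)", "have(k3)", "key_at(k2,store)", "locked(d_hall_kitchen)", "open(d_kitchen_store)"]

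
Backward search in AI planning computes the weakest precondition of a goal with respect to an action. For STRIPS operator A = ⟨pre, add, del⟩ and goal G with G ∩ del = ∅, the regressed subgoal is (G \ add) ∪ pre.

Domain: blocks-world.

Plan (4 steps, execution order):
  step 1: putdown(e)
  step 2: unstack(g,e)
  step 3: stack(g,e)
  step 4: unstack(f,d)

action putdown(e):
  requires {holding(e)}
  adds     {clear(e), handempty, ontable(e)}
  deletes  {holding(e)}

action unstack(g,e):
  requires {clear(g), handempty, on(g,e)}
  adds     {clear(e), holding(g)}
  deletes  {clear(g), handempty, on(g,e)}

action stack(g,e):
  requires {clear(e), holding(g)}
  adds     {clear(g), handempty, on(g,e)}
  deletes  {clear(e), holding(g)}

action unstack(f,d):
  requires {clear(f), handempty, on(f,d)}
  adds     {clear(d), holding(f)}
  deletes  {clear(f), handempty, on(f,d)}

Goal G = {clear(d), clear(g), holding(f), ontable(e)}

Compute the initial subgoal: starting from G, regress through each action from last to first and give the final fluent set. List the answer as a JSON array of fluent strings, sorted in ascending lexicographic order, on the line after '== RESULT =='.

Work backward from the goal:
  through step 4 (unstack(f,d)): drop {clear(d), holding(f)}, keep {clear(g), ontable(e)}, require {clear(f), handempty, on(f,d)}
    → {clear(f), clear(g), handempty, on(f,d), ontable(e)}
  through step 3 (stack(g,e)): drop {clear(g), handempty}, keep {clear(f), on(f,d), ontable(e)}, require {clear(e), holding(g)}
    → {clear(e), clear(f), holding(g), on(f,d), ontable(e)}
  through step 2 (unstack(g,e)): drop {clear(e), holding(g)}, keep {clear(f), on(f,d), ontable(e)}, require {clear(g), handempty, on(g,e)}
    → {clear(f), clear(g), handempty, on(f,d), on(g,e), ontable(e)}
  through step 1 (putdown(e)): drop {handempty, ontable(e)}, keep {clear(f), clear(g), on(f,d), on(g,e)}, require {holding(e)}
    → {clear(f), clear(g), holding(e), on(f,d), on(g,e)}

== RESULT ==
["clear(f)", "clear(g)", "holding(e)", "on(f,d)", "on(g,e)"]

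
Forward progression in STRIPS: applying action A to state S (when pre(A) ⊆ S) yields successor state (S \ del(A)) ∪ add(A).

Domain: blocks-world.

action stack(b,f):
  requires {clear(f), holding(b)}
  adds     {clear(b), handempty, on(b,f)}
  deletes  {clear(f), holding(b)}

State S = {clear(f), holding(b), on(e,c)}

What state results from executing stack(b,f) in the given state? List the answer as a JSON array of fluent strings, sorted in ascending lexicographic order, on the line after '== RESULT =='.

Compute (S \ del) ∪ add:
  pre ⊆ S: {clear(f), holding(b)} ⊆ S  — applicable
  S \ del = {on(e,c)}
  ∪ add   = {clear(b), handempty, on(b,f), on(e,c)}

== RESULT ==
["clear(b)", "handempty", "on(b,f)", "on(e,c)"]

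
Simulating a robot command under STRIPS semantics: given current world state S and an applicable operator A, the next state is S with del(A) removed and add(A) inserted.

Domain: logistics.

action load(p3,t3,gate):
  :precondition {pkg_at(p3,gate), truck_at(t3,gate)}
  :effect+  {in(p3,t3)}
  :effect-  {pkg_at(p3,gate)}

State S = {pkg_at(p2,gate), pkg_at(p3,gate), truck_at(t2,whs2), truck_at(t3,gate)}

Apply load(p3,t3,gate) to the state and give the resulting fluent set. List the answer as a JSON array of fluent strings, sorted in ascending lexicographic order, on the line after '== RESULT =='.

Progress:
  pre ⊆ S: {pkg_at(p3,gate), truck_at(t3,gate)} ⊆ S  — applicable
  S \ del = {pkg_at(p2,gate), truck_at(t2,whs2), truck_at(t3,gate)}
  ∪ add   = {in(p3,t3), pkg_at(p2,gate), truck_at(t2,whs2), truck_at(t3,gate)}

== RESULT ==
["in(p3,t3)", "pkg_at(p2,gate)", "truck_at(t2,whs2)", "truck_at(t3,gate)"]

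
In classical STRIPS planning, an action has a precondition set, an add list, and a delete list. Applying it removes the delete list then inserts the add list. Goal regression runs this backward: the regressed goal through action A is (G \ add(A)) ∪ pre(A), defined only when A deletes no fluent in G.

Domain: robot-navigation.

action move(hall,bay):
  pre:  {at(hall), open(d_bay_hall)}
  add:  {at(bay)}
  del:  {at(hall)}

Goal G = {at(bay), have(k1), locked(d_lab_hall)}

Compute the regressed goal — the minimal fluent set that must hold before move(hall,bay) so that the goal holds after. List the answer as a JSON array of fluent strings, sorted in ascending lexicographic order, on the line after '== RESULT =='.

Regress:
  G ∩ del = {}  (empty — regression defined)
  G \ add = {at(bay), have(k1), locked(d_lab_hall)} \ {at(bay)} = {have(k1), locked(d_lab_hall)}
  ∪ pre   = {have(k1), locked(d_lab_hall)} ∪ {at(hall), open(d_bay_hall)}
          = {at(hall), have(k1), locked(d_lab_hall), open(d_bay_hall)}

== RESULT ==
["at(hall)", "have(k1)", "locked(d_lab_hall)", "open(d_bay_hall)"]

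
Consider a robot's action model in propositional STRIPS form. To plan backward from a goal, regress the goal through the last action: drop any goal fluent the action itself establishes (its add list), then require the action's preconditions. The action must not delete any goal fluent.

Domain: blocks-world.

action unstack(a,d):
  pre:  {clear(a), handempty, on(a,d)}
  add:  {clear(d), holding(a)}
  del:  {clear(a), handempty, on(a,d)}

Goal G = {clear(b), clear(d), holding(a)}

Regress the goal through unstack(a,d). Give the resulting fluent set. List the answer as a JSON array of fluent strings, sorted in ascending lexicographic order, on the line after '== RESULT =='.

Compute (G \ add) ∪ pre:
  G ∩ del = {}  (empty — regression defined)
  G \ add = {clear(b), clear(d), holding(a)} \ {clear(d), holding(a)} = {clear(b)}
  ∪ pre   = {clear(b)} ∪ {clear(a), handempty, on(a,d)}
          = {clear(a), clear(b), handempty, on(a,d)}

== RESULT ==
["clear(a)", "clear(b)", "handempty", "on(a,d)"]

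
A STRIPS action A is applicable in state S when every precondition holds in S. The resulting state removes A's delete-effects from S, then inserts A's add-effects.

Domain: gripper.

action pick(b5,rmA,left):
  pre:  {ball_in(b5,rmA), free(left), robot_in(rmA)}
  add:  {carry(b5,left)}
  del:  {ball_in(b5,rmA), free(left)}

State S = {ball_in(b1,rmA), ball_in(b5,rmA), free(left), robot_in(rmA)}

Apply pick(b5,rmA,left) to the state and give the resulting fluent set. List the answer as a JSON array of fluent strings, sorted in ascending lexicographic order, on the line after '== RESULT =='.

Progress:
  pre ⊆ S: {ball_in(b5,rmA), free(left), robot_in(rmA)} ⊆ S  — applicable
  S \ del = {ball_in(b1,rmA), robot_in(rmA)}
  ∪ add   = {ball_in(b1,rmA), carry(b5,left), robot_in(rmA)}

== RESULT ==
["ball_in(b1,rmA)", "carry(b5,left)", "robot_in(rmA)"]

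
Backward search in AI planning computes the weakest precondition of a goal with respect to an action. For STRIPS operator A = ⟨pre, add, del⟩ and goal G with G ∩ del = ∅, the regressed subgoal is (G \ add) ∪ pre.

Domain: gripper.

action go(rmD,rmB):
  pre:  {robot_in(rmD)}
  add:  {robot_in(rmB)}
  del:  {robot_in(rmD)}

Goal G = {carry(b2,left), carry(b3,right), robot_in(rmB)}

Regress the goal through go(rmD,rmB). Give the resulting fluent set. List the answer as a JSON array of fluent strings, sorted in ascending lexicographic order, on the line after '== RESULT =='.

Regress:
  G ∩ del = {}  (empty — regression defined)
  G \ add = {carry(b2,left), carry(b3,right), robot_in(rmB)} \ {robot_in(rmB)} = {carry(b2,left), carry(b3,right)}
  ∪ pre   = {carry(b2,left), carry(b3,right)} ∪ {robot_in(rmD)}
          = {carry(b2,left), carry(b3,right), robot_in(rmD)}

== RESULT ==
["carry(b2,left)", "carry(b3,right)", "robot_in(rmD)"]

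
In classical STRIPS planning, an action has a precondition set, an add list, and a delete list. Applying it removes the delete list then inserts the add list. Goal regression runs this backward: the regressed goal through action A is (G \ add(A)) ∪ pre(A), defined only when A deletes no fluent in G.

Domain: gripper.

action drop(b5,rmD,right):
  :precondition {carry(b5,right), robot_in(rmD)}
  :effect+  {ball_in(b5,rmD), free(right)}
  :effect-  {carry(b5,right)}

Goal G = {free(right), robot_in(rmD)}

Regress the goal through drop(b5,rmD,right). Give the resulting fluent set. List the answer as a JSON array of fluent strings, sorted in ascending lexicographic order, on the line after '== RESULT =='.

Regress:
  G ∩ del = {}  (empty — regression defined)
  G \ add = {free(right), robot_in(rmD)} \ {ball_in(b5,rmD), free(right)} = {robot_in(rmD)}
  ∪ pre   = {robot_in(rmD)} ∪ {carry(b5,right), robot_in(rmD)}
          = {carry(b5,right), robot_in(rmD)}

== RESULT ==
["carry(b5,right)", "robot_in(rmD)"]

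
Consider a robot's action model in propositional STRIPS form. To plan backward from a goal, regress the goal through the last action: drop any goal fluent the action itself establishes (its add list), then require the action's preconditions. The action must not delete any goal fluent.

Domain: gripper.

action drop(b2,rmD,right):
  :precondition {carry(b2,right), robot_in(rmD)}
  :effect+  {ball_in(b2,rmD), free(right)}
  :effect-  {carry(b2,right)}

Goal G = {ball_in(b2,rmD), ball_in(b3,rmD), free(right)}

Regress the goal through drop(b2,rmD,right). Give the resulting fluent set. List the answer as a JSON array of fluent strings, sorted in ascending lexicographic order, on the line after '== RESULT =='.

Compute (G \ add) ∪ pre:
  G ∩ del = {}  (empty — regression defined)
  G \ add = {ball_in(b2,rmD), ball_in(b3,rmD), free(right)} \ {ball_in(b2,rmD), free(right)} = {ball_in(b3,rmD)}
  ∪ pre   = {ball_in(b3,rmD)} ∪ {carry(b2,right), robot_in(rmD)}
          = {ball_in(b3,rmD), carry(b2,right), robot_in(rmD)}

== RESULT ==
["ball_in(b3,rmD)", "carry(b2,right)", "robot_in(rmD)"]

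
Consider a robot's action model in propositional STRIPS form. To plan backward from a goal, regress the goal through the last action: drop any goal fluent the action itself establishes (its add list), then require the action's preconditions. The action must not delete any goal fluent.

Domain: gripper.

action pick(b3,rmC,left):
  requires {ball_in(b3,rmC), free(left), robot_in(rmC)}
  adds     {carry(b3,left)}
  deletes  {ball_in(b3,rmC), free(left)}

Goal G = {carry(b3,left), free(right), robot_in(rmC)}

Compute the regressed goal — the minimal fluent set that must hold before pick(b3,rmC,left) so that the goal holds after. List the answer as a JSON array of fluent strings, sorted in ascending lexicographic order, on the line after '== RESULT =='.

Regress:
  G ∩ del = {}  (empty — regression defined)
  G \ add = {carry(b3,left), free(right), robot_in(rmC)} \ {carry(b3,left)} = {free(right), robot_in(rmC)}
  ∪ pre   = {free(right), robot_in(rmC)} ∪ {ball_in(b3,rmC), free(left), robot_in(rmC)}
          = {ball_in(b3,rmC), free(left), free(right), robot_in(rmC)}

== RESULT ==
["ball_in(b3,rmC)", "free(left)", "free(right)", "robot_in(rmC)"]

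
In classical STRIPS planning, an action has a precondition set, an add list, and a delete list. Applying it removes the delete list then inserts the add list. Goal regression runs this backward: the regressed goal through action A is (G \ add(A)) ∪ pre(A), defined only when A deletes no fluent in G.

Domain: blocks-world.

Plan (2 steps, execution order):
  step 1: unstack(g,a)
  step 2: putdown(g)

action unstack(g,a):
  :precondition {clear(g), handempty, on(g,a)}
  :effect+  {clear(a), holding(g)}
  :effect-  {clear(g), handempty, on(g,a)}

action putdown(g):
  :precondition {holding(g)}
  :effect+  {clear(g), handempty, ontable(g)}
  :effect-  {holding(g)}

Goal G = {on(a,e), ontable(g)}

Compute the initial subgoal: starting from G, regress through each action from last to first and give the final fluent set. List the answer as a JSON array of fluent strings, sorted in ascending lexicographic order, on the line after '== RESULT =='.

Work backward from the goal:
  through step 2 (putdown(g)): drop {ontable(g)}, keep {on(a,e)}, require {holding(g)}
    → {holding(g), on(a,e)}
  through step 1 (unstack(g,a)): drop {holding(g)}, keep {on(a,e)}, require {clear(g), handempty, on(g,a)}
    → {clear(g), handempty, on(a,e), on(g,a)}

== RESULT ==
["clear(g)", "handempty", "on(a,e)", "on(g,a)"]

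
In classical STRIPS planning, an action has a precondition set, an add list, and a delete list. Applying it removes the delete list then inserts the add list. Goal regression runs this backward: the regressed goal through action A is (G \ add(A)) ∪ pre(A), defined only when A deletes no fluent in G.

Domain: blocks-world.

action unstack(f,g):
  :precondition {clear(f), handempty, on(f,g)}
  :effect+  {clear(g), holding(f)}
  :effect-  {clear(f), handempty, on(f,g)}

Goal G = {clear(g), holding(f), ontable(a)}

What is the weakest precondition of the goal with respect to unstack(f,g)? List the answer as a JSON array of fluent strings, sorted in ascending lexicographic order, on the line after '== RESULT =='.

Compute (G \ add) ∪ pre:
  G ∩ del = {}  (empty — regression defined)
  G \ add = {clear(g), holding(f), ontable(a)} \ {clear(g), holding(f)} = {ontable(a)}
  ∪ pre   = {ontable(a)} ∪ {clear(f), handempty, on(f,g)}
          = {clear(f), handempty, on(f,g), ontable(a)}

== RESULT ==
["clear(f)", "handempty", "on(f,g)", "ontable(a)"]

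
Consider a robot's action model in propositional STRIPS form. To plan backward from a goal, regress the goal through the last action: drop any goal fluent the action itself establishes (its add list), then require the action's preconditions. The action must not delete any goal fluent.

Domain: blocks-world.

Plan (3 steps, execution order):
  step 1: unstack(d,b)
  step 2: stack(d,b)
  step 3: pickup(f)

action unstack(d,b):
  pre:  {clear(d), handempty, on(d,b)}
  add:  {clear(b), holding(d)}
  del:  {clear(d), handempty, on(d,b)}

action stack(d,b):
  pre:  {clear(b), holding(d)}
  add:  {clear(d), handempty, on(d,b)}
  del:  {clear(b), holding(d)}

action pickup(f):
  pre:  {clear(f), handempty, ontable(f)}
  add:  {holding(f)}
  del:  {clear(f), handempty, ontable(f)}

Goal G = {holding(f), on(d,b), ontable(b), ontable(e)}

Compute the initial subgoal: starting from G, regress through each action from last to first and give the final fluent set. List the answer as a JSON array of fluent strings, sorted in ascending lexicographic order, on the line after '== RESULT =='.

Regress step by step:
  through step 3 (pickup(f)): drop {holding(f)}, keep {on(d,b), ontable(b), ontable(e)}, require {clear(f), handempty, ontable(f)}
    → {clear(f), handempty, on(d,b), ontable(b), ontable(e), ontable(f)}
  through step 2 (stack(d,b)): drop {handempty, on(d,b)}, keep {clear(f), ontable(b), ontable(e), ontable(f)}, require {clear(b), holding(d)}
    → {clear(b), clear(f), holding(d), ontable(b), ontable(e), ontable(f)}
  through step 1 (unstack(d,b)): drop {clear(b), holding(d)}, keep {clear(f), ontable(b), ontable(e), ontable(f)}, require {clear(d), handempty, on(d,b)}
    → {clear(d), clear(f), handempty, on(d,b), ontable(b), ontable(e), ontable(f)}

== RESULT ==
["clear(d)", "clear(f)", "handempty", "on(d,b)", "ontable(b)", "ontable(e)", "ontable(f)"]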